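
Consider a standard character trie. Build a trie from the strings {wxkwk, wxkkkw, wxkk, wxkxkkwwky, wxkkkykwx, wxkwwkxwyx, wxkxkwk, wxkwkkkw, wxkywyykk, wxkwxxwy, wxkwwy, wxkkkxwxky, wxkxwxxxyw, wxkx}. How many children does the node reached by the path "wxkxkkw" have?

1

Follow the path "wxkxkkw" to its node, then look at its outgoing edges.
Characters that immediately follow "wxkxkkw" among the stored strings: {w}.
That node has 1 child edge.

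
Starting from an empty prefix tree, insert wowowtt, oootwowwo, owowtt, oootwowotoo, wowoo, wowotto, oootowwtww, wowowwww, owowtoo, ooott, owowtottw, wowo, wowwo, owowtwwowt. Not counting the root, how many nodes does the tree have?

51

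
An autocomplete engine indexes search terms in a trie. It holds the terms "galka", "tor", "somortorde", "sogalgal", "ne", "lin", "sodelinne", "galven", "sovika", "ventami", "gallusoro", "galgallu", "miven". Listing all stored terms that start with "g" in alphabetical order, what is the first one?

galgallu

Words with prefix "g", in lexicographic order: "galgallu", "galka", "gallusoro", "galven"
Position 1: galgallu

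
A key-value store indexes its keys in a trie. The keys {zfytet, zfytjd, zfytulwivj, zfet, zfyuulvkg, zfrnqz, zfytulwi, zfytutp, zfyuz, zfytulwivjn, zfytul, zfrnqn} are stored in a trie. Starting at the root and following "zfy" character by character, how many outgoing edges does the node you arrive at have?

2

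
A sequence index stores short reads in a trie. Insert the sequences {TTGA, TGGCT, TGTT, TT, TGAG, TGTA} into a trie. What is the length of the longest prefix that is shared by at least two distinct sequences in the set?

Equivalently: take the maximum, over all pairs, of their longest common prefix length.
"TGTA" and "TGTT" agree on "TGT" (3 characters) before diverging; nothing deeper is shared.
Longest shared-prefix length: 3

3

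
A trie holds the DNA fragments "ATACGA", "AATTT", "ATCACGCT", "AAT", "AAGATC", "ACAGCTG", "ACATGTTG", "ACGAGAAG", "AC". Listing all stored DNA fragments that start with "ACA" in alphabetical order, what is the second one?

Filter for "ACA…" and sort: "ACAGCTG", "ACATGTTG"
The 2nd is ACATGTTG.

ACATGTTG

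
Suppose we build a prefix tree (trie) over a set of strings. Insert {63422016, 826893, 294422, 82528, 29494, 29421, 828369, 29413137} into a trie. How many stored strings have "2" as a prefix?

4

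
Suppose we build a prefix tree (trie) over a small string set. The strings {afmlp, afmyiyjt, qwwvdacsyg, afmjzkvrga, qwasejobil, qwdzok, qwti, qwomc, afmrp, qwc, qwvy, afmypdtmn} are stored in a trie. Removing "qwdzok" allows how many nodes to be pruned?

4

Walk "qwdzok" from the leaf back toward the root, removing each node that no remaining word uses.
The suffix "dzok" (4 nodes) is used only by "qwdzok"; the node for "qw" still has the child "w", so pruning stops there.
Nodes removed: 4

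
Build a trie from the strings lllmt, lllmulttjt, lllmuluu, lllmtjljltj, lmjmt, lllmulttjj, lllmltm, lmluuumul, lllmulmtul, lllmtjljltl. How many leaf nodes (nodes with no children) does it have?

9

Leaves are exactly the stored words that no other stored word extends.
Those words: "lllmltm", "lllmtjljltj", "lllmtjljltl", "lllmulmtul", "lllmulttjj", "lllmulttjt", "lllmuluu", "lmjmt", "lmluuumul"
Leaf count: 9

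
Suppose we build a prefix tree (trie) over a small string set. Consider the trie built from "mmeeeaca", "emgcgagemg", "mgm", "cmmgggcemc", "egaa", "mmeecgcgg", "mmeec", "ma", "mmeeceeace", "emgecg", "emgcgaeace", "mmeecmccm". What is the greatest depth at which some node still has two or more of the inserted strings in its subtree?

6

Look for the deepest trie node that still has at least two words in its subtree.
"emgcgaeace" and "emgcgagemg" agree on "emgcga" (6 characters) before diverging; nothing deeper is shared.
Longest shared-prefix length: 6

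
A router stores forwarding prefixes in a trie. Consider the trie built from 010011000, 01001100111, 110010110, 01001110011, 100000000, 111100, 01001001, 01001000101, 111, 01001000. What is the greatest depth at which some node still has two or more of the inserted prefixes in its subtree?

8

Look for the deepest trie node that still has at least two words in its subtree.
"01001000" and "01001000101" agree on "01001000" (8 characters) before diverging; nothing deeper is shared.
Longest shared-prefix length: 8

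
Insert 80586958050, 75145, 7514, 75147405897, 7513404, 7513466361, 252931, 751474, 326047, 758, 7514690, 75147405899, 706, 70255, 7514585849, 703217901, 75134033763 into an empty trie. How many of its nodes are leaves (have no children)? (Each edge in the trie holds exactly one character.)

14

Leaves are exactly the stored words that no other stored word extends.
Those words: "252931", "326047", "70255", "703217901", "706", "75134033763", "7513404", "7513466361", "7514585849", "7514690", "75147405897", "75147405899", "758", "80586958050"
Leaf count: 14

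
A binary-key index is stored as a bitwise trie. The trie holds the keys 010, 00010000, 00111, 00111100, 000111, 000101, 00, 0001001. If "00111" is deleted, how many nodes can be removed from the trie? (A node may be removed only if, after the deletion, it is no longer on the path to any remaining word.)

0

After clearing the end-marker at "00111", prune upward until reaching a node still needed by another word.
Every node on "00111" is still needed (e.g. by "00111100"), so nothing is freed.
Nodes removed: 0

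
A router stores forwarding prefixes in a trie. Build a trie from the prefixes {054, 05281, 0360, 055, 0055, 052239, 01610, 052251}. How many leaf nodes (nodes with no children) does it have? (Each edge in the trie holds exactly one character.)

8

A leaf is a node with no children — equivalently, the end of a word that is not a proper prefix of any other stored word.
Those words: "0055", "01610", "0360", "052239", "052251", "05281", "054", "055"
Leaf count: 8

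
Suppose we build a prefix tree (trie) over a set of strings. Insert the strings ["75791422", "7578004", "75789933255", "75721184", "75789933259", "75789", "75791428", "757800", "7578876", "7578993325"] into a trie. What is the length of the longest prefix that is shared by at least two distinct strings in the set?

The deepest shared node is where two words last agree before diverging.
"7578993325" and "75789933255" agree on "7578993325" (10 characters) before diverging; nothing deeper is shared.
Longest shared-prefix length: 10

10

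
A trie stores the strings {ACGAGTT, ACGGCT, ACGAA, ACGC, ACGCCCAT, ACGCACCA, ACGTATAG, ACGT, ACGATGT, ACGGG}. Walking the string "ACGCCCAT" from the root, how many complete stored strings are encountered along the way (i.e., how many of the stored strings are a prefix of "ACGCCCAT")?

2

Check each prefix of "ACGCCCAT" against the stored set — each match is an end-marker on the path.
Prefixes of the query that are stored words: "ACGC", "ACGCCCAT"
Count: 2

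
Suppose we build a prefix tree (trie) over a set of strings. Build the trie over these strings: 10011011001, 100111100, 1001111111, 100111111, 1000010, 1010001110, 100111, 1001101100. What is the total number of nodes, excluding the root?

30

For each word, the new-node count is its length minus the longest prefix already in the trie:
  "10011011001" → 11 new (1, 0, 0, 1, 1, 0, 1, 1, 0, 0, 1)
  "100111100" → prefix "10011" already present; 4 new (1, 1, 0, 0)
  "1001111111" → prefix "1001111" already present; 3 new (1, 1, 1)
  "100111111" → prefix "100111111" already present; 0 new (none)
  "1000010" → prefix "100" already present; 4 new (0, 0, 1, 0)
  "1010001110" → prefix "10" already present; 8 new (1, 0, 0, 0, 1, 1, 1, 0)
  "100111" → prefix "100111" already present; 0 new (none)
  "1001101100" → prefix "1001101100" already present; 0 new (none)
Total nodes = 11 + 4 + 3 + 0 + 4 + 8 + 0 + 0 = 30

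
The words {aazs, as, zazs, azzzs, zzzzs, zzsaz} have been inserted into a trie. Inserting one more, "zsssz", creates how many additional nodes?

"z" is already a path in the trie; the remaining "sssz" must be added.
New nodes needed: |"zsssz"| − 1 = 5 − 1 = 4.

4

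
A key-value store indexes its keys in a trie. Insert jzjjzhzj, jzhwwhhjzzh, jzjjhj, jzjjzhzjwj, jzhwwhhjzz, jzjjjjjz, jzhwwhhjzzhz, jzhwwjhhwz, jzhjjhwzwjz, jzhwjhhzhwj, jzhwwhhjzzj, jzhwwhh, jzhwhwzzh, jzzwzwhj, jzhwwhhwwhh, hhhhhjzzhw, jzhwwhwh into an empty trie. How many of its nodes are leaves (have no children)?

13

A leaf is a node with no children — equivalently, the end of a word that is not a proper prefix of any other stored word.
Those words: "hhhhhjzzhw", "jzhjjhwzwjz", "jzhwhwzzh", "jzhwjhhzhwj", "jzhwwhhjzzhz", "jzhwwhhjzzj", "jzhwwhhwwhh", "jzhwwhwh", "jzhwwjhhwz", "jzjjhj", "jzjjjjjz", "jzjjzhzjwj", "jzzwzwhj"
Leaf count: 13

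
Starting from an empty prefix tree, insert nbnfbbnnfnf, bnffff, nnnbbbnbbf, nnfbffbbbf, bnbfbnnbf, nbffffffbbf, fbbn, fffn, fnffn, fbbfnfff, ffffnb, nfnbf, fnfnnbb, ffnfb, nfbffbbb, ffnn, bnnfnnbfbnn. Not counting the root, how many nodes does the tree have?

Count nodes per top-level branch (shared prefixes stored once):
  'b'-branch (bnbfbnnbf, bnffff, bnnfnnbfbnn): 22 nodes
  'f'-branch (fbbfnfff, fbbn, ffffnb, fffn, ffnfb, ffnn, fnffn, fnfnnbb): 27 nodes
  'n'-branch (nbffffffbbf, nbnfbbnnfnf, nfbffbbb, nfnbf, nnfbffbbbf, nnnbbbnbbf): 47 nodes
Sum: 96

96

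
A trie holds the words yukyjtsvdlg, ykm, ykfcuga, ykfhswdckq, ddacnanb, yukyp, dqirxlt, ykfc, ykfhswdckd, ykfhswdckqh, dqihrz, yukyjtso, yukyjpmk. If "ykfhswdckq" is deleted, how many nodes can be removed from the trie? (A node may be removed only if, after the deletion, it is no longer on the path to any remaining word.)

After clearing the end-marker at "ykfhswdckq", prune upward until reaching a node still needed by another word.
Every node on "ykfhswdckq" is still needed (e.g. by "ykfhswdckqh"), so nothing is freed.
Nodes removed: 0

0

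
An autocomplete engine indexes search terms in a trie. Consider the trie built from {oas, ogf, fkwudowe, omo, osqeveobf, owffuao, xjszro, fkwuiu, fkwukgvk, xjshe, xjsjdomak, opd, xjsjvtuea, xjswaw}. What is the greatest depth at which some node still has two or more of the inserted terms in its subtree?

Equivalently: take the maximum, over all pairs, of their longest common prefix length.
e.g. "fkwudowe" and "fkwuiu" share the prefix "fkwu" of length 4; no pair shares a longer one.
Longest shared-prefix length: 4

4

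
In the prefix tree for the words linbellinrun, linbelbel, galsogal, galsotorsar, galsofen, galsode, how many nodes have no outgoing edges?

6

Leaves are exactly the stored words that no other stored word extends.
Those words: "galsode", "galsofen", "galsogal", "galsotorsar", "linbelbel", "linbellinrun"
Leaf count: 6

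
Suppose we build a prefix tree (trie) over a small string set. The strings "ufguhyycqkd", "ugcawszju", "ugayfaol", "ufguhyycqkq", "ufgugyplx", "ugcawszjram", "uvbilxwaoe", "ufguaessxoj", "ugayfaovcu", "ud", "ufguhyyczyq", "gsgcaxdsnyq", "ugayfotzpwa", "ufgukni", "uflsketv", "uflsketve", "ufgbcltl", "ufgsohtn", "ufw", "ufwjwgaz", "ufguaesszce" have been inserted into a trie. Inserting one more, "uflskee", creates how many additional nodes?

"uflske" is already a path in the trie; the remaining "e" must be added.
So 7 − 6 = 1 new nodes.

1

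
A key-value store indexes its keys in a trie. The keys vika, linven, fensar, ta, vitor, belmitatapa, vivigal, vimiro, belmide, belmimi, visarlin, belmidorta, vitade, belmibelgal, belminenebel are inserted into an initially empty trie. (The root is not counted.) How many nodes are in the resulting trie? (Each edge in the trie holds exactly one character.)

71

For each word, the new-node count is its length minus the longest prefix already in the trie:
  "vika" → 4 new (v, i, k, a)
  "linven" → 6 new (l, i, n, v, e, n)
  "fensar" → 6 new (f, e, n, s, a, r)
  "ta" → 2 new (t, a)
  "vitor" → prefix "vi" already present; 3 new (t, o, r)
  "belmitatapa" → 11 new (b, e, l, m, i, t, a, t, a, p, a)
  "vivigal" → prefix "vi" already present; 5 new (v, i, g, a, l)
  "vimiro" → prefix "vi" already present; 4 new (m, i, r, o)
  "belmide" → prefix "belmi" already present; 2 new (d, e)
  "belmimi" → prefix "belmi" already present; 2 new (m, i)
  "visarlin" → prefix "vi" already present; 6 new (s, a, r, l, i, n)
  "belmidorta" → prefix "belmid" already present; 4 new (o, r, t, a)
  "vitade" → prefix "vit" already present; 3 new (a, d, e)
  "belmibelgal" → prefix "belmi" already present; 6 new (b, e, l, g, a, l)
  "belminenebel" → prefix "belmi" already present; 7 new (n, e, n, e, b, e, l)
Total nodes = 4 + 6 + 6 + 2 + 3 + 11 + 5 + 4 + 2 + 2 + 6 + 4 + 3 + 6 + 7 = 71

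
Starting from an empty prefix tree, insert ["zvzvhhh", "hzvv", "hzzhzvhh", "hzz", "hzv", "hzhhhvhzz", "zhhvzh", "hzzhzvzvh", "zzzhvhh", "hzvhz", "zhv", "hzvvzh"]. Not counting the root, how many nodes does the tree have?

Insert word by word; a character creates a node only if that edge doesn't already exist:
  "zvzvhhh" → 7 new (z, v, z, v, h, h, h)
  "hzvv" → 4 new (h, z, v, v)
  "hzzhzvhh" → prefix "hz" already present; 6 new (z, h, z, v, h, h)
  "hzz" → prefix "hzz" already present; 0 new (none)
  "hzv" → prefix "hzv" already present; 0 new (none)
  "hzhhhvhzz" → prefix "hz" already present; 7 new (h, h, h, v, h, z, z)
  "zhhvzh" → prefix "z" already present; 5 new (h, h, v, z, h)
  "hzzhzvzvh" → prefix "hzzhzv" already present; 3 new (z, v, h)
  "zzzhvhh" → prefix "z" already present; 6 new (z, z, h, v, h, h)
  "hzvhz" → prefix "hzv" already present; 2 new (h, z)
  "zhv" → prefix "zh" already present; 1 new (v)
  "hzvvzh" → prefix "hzvv" already present; 2 new (z, h)
Total nodes = 7 + 4 + 6 + 0 + 0 + 7 + 5 + 3 + 6 + 2 + 1 + 2 = 43

43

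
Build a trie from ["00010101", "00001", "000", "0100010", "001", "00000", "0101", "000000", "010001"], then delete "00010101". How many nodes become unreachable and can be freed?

5

Walk "00010101" from the leaf back toward the root, removing each node that no remaining word uses.
The suffix "10101" (5 nodes) is used only by "00010101"; the node for "000" still has the child "0", so pruning stops there.
Nodes removed: 5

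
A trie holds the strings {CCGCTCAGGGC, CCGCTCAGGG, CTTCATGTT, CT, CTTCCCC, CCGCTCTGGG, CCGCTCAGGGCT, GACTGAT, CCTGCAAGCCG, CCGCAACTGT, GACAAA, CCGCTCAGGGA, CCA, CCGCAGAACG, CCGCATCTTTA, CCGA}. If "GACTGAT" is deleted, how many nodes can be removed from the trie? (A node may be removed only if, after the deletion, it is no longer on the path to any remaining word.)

After clearing the end-marker at "GACTGAT", prune upward until reaching a node still needed by another word.
The suffix "TGAT" (4 nodes) is used only by "GACTGAT"; the node for "GAC" still has the child "A", so pruning stops there.
Nodes removed: 4

4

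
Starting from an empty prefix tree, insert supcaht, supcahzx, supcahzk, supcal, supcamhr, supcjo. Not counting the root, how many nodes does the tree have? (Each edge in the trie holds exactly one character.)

16

Trace insertions, counting only characters that open a new branch:
  "supcaht" → 7 new (s, u, p, c, a, h, t)
  "supcahzx" → prefix "supcah" already present; 2 new (z, x)
  "supcahzk" → prefix "supcahz" already present; 1 new (k)
  "supcal" → prefix "supca" already present; 1 new (l)
  "supcamhr" → prefix "supca" already present; 3 new (m, h, r)
  "supcjo" → prefix "supc" already present; 2 new (j, o)
Total nodes = 7 + 2 + 1 + 1 + 3 + 2 = 16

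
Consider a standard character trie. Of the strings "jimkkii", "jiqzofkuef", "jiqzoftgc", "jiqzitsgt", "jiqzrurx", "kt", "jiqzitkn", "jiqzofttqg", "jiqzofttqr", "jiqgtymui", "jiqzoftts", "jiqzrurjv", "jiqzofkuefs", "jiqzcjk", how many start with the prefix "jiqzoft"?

Traverse to the node for "jiqzoft", then collect every word in that subtree.
Matches: "jiqzoftgc", "jiqzofttqg", "jiqzofttqr", "jiqzoftts"
Count: 4

4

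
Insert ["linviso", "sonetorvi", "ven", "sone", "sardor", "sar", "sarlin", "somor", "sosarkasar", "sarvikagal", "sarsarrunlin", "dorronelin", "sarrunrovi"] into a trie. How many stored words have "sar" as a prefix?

6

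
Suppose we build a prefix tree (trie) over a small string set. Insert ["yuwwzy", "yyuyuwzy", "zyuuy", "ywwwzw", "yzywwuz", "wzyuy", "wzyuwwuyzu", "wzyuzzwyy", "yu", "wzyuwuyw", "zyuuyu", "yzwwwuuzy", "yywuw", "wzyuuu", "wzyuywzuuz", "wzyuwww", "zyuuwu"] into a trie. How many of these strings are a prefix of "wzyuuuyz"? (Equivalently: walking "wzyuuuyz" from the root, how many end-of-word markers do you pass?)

1

Walk "wzyuuuyz" from the root; an end-of-word marker is hit whenever a stored word is a prefix of "wzyuuuyz".
Prefixes of the query that are stored words: "wzyuuu"
Count: 1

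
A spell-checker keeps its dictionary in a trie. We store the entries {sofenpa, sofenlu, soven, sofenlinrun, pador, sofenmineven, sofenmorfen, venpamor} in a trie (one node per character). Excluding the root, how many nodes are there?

Trace insertions, counting only characters that open a new branch:
  "sofenpa" → 7 new (s, o, f, e, n, p, a)
  "sofenlu" → prefix "sofen" already present; 2 new (l, u)
  "soven" → prefix "so" already present; 3 new (v, e, n)
  "sofenlinrun" → prefix "sofenl" already present; 5 new (i, n, r, u, n)
  "pador" → 5 new (p, a, d, o, r)
  "sofenmineven" → prefix "sofen" already present; 7 new (m, i, n, e, v, e, n)
  "sofenmorfen" → prefix "sofenm" already present; 5 new (o, r, f, e, n)
  "venpamor" → 8 new (v, e, n, p, a, m, o, r)
Total nodes = 7 + 2 + 3 + 5 + 5 + 7 + 5 + 8 = 42

42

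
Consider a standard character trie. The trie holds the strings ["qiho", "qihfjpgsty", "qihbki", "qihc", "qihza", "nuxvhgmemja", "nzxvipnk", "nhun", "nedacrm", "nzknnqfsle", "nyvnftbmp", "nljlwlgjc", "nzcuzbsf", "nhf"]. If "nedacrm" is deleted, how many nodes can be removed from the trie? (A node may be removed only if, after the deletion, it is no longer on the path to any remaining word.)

Walk "nedacrm" from the leaf back toward the root, removing each node that no remaining word uses.
The suffix "edacrm" (6 nodes) is used only by "nedacrm"; the node for "n" still has the child "u", so pruning stops there.
Nodes removed: 6

6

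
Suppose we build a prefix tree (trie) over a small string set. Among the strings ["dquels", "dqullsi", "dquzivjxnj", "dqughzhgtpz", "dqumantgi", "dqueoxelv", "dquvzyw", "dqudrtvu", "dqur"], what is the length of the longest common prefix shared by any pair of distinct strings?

The deepest shared node is where two words last agree before diverging.
e.g. "dquels" and "dqueoxelv" share the prefix "dque" of length 4; no pair shares a longer one.
Longest shared-prefix length: 4

4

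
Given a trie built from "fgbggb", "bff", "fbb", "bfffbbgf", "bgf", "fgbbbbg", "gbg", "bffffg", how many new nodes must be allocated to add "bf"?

0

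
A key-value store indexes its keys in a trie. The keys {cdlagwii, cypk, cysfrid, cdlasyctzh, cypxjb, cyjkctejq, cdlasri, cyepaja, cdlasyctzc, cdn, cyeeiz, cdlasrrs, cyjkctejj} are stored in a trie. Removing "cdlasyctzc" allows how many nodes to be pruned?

After clearing the end-marker at "cdlasyctzc", prune upward until reaching a node still needed by another word.
The suffix "c" (1 node) is used only by "cdlasyctzc"; the node for "cdlasyctz" still has the child "h", so pruning stops there.
Nodes removed: 1

1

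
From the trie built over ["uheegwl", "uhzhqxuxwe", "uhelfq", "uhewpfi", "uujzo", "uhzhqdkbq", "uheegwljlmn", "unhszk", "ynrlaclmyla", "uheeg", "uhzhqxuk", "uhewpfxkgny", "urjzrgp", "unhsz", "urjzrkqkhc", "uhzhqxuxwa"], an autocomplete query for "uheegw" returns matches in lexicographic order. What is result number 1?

uheegwl

DFS of the "uheegw" subtree visits, in order: "uheegwl", "uheegwljlmn"
The 1st is uheegwl.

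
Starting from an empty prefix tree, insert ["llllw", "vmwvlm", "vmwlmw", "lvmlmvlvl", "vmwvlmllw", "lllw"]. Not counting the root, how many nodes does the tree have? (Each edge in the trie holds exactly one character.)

26

Trace insertions, counting only characters that open a new branch:
  "llllw" → 5 new (l, l, l, l, w)
  "vmwvlm" → 6 new (v, m, w, v, l, m)
  "vmwlmw" → prefix "vmw" already present; 3 new (l, m, w)
  "lvmlmvlvl" → prefix "l" already present; 8 new (v, m, l, m, v, l, v, l)
  "vmwvlmllw" → prefix "vmwvlm" already present; 3 new (l, l, w)
  "lllw" → prefix "lll" already present; 1 new (w)
Total nodes = 5 + 6 + 3 + 8 + 3 + 1 = 26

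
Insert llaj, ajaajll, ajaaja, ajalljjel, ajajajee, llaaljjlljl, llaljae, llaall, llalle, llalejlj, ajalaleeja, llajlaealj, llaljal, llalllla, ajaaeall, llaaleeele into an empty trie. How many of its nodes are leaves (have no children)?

Leaves are exactly the stored words that no other stored word extends.
Those words: "ajaaeall", "ajaaja", "ajaajll", "ajajajee", "ajalaleeja", "ajalljjel", "llaaleeele", "llaaljjlljl", "llaall", "llajlaealj", "llalejlj", "llaljae", "llaljal", "llalle", "llalllla"
Leaf count: 15

15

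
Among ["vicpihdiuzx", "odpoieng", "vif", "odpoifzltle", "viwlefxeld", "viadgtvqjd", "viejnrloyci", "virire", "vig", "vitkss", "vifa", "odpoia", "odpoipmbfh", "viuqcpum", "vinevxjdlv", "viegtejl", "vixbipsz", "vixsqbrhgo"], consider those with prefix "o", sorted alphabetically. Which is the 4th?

odpoipmbfh

DFS of the "o" subtree visits, in order: "odpoia", "odpoieng", "odpoifzltle", "odpoipmbfh"
Position 4: odpoipmbfh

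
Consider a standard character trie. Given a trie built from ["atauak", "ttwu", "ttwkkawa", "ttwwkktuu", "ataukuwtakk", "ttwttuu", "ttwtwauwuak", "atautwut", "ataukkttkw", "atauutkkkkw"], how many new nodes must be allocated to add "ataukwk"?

2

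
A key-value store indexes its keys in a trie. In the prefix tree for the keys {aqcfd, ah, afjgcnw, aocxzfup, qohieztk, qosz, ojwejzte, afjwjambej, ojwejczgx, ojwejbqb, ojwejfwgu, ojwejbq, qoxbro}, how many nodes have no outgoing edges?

12

Leaves are exactly the stored words that no other stored word extends.
Those words: "afjgcnw", "afjwjambej", "ah", "aocxzfup", "aqcfd", "ojwejbqb", "ojwejczgx", "ojwejfwgu", "ojwejzte", "qohieztk", "qosz", "qoxbro"
Leaf count: 12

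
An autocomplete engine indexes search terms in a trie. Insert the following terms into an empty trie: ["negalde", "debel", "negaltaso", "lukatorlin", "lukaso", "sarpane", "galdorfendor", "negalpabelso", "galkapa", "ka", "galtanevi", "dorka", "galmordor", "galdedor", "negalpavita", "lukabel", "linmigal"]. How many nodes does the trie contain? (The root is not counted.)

94

For each word, the new-node count is its length minus the longest prefix already in the trie:
  "negalde" → 7 new (n, e, g, a, l, d, e)
  "debel" → 5 new (d, e, b, e, l)
  "negaltaso" → prefix "negal" already present; 4 new (t, a, s, o)
  "lukatorlin" → 10 new (l, u, k, a, t, o, r, l, i, n)
  "lukaso" → prefix "luka" already present; 2 new (s, o)
  "sarpane" → 7 new (s, a, r, p, a, n, e)
  "galdorfendor" → 12 new (g, a, l, d, o, r, f, e, n, d, o, r)
  "negalpabelso" → prefix "negal" already present; 7 new (p, a, b, e, l, s, o)
  "galkapa" → prefix "gal" already present; 4 new (k, a, p, a)
  "ka" → 2 new (k, a)
  "galtanevi" → prefix "gal" already present; 6 new (t, a, n, e, v, i)
  "dorka" → prefix "d" already present; 4 new (o, r, k, a)
  "galmordor" → prefix "gal" already present; 6 new (m, o, r, d, o, r)
  "galdedor" → prefix "gald" already present; 4 new (e, d, o, r)
  "negalpavita" → prefix "negalpa" already present; 4 new (v, i, t, a)
  "lukabel" → prefix "luka" already present; 3 new (b, e, l)
  "linmigal" → prefix "l" already present; 7 new (i, n, m, i, g, a, l)
Total nodes = 7 + 5 + 4 + 10 + 2 + 7 + 12 + 7 + 4 + 2 + 6 + 4 + 6 + 4 + 4 + 3 + 7 = 94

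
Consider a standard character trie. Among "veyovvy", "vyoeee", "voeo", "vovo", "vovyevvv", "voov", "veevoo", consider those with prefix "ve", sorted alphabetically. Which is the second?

DFS of the "ve" subtree visits, in order: "veevoo", "veyovvy"
The 2nd is veyovvy.

veyovvy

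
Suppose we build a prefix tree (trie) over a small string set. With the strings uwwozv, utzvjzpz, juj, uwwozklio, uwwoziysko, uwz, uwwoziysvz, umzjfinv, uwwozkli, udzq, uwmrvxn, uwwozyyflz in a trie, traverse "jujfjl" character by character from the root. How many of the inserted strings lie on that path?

1

Traverse "jujfjl" character by character; count nodes along the way that are marked as word ends.
Prefixes of the query that are stored words: "juj"
Count: 1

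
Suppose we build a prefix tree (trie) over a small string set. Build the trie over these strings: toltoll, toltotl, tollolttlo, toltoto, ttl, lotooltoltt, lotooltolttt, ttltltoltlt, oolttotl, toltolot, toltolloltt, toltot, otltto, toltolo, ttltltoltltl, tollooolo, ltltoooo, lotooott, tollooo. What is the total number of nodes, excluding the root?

Trace insertions, counting only characters that open a new branch:
  "toltoll" → 7 new (t, o, l, t, o, l, l)
  "toltotl" → prefix "tolto" already present; 2 new (t, l)
  "tollolttlo" → prefix "tol" already present; 7 new (l, o, l, t, t, l, o)
  "toltoto" → prefix "toltot" already present; 1 new (o)
  "ttl" → prefix "t" already present; 2 new (t, l)
  "lotooltoltt" → 11 new (l, o, t, o, o, l, t, o, l, t, t)
  "lotooltolttt" → prefix "lotooltoltt" already present; 1 new (t)
  "ttltltoltlt" → prefix "ttl" already present; 8 new (t, l, t, o, l, t, l, t)
  "oolttotl" → 8 new (o, o, l, t, t, o, t, l)
  "toltolot" → prefix "toltol" already present; 2 new (o, t)
  "toltolloltt" → prefix "toltoll" already present; 4 new (o, l, t, t)
  "toltot" → prefix "toltot" already present; 0 new (none)
  "otltto" → prefix "o" already present; 5 new (t, l, t, t, o)
  "toltolo" → prefix "toltolo" already present; 0 new (none)
  "ttltltoltltl" → prefix "ttltltoltlt" already present; 1 new (l)
  "tollooolo" → prefix "tollo" already present; 4 new (o, o, l, o)
  "ltltoooo" → prefix "l" already present; 7 new (t, l, t, o, o, o, o)
  "lotooott" → prefix "lotoo" already present; 3 new (o, t, t)
  "tollooo" → prefix "tollooo" already present; 0 new (none)
Total nodes = 7 + 2 + 7 + 1 + 2 + 11 + 1 + 8 + 8 + 2 + 4 + 0 + 5 + 0 + 1 + 4 + 7 + 3 + 0 = 73

73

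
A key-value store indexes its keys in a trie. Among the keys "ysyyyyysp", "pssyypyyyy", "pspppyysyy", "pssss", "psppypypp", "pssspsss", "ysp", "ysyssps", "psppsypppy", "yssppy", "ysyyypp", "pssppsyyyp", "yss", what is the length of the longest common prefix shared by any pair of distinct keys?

5

Equivalently: take the maximum, over all pairs, of their longest common prefix length.
e.g. "ysyyypp" and "ysyyyyysp" share the prefix "ysyyy" of length 5; no pair shares a longer one.
Longest shared-prefix length: 5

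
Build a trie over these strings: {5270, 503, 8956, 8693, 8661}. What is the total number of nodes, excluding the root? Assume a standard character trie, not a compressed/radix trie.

Count nodes per top-level branch (shared prefixes stored once):
  '5'-branch (503, 5270): 6 nodes
  '8'-branch (8661, 8693, 8956): 9 nodes
Sum: 15

15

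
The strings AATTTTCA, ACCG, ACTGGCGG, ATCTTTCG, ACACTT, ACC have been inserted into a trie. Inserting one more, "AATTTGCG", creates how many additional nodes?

3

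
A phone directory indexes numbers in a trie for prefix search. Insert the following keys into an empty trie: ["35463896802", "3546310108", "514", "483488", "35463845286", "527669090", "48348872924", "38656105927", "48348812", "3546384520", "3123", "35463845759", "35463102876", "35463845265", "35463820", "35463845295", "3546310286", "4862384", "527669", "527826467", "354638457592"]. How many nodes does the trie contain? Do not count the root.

85

Trace insertions, counting only characters that open a new branch:
  "35463896802" → 11 new (3, 5, 4, 6, 3, 8, 9, 6, 8, 0, 2)
  "3546310108" → prefix "35463" already present; 5 new (1, 0, 1, 0, 8)
  "514" → 3 new (5, 1, 4)
  "483488" → 6 new (4, 8, 3, 4, 8, 8)
  "35463845286" → prefix "354638" already present; 5 new (4, 5, 2, 8, 6)
  "527669090" → prefix "5" already present; 8 new (2, 7, 6, 6, 9, 0, 9, 0)
  "48348872924" → prefix "483488" already present; 5 new (7, 2, 9, 2, 4)
  "38656105927" → prefix "3" already present; 10 new (8, 6, 5, 6, 1, 0, 5, 9, 2, 7)
  "48348812" → prefix "483488" already present; 2 new (1, 2)
  "3546384520" → prefix "354638452" already present; 1 new (0)
  "3123" → prefix "3" already present; 3 new (1, 2, 3)
  "35463845759" → prefix "35463845" already present; 3 new (7, 5, 9)
  "35463102876" → prefix "3546310" already present; 4 new (2, 8, 7, 6)
  "35463845265" → prefix "354638452" already present; 2 new (6, 5)
  "35463820" → prefix "354638" already present; 2 new (2, 0)
  "35463845295" → prefix "354638452" already present; 2 new (9, 5)
  "3546310286" → prefix "354631028" already present; 1 new (6)
  "4862384" → prefix "48" already present; 5 new (6, 2, 3, 8, 4)
  "527669" → prefix "527669" already present; 0 new (none)
  "527826467" → prefix "527" already present; 6 new (8, 2, 6, 4, 6, 7)
  "354638457592" → prefix "35463845759" already present; 1 new (2)
Total nodes = 11 + 5 + 3 + 6 + 5 + 8 + 5 + 10 + 2 + 1 + 3 + 3 + 4 + 2 + 2 + 2 + 1 + 5 + 0 + 6 + 1 = 85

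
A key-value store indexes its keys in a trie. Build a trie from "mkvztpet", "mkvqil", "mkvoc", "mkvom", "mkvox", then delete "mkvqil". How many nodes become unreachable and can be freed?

A node on "mkvqil"'s path can go only if nothing else ends at it or branches off below it.
The suffix "qil" (3 nodes) is used only by "mkvqil"; the node for "mkv" still has the child "z", so pruning stops there.
Nodes removed: 3

3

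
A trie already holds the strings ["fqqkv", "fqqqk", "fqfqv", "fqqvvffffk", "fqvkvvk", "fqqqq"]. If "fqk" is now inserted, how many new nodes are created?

1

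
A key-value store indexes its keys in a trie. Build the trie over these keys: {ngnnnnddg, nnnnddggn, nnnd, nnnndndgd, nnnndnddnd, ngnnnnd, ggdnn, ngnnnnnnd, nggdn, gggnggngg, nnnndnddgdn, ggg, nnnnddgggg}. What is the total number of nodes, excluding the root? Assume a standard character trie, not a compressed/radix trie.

Insert word by word; a character creates a node only if that edge doesn't already exist:
  "ngnnnnddg" → 9 new (n, g, n, n, n, n, d, d, g)
  "nnnnddggn" → prefix "n" already present; 8 new (n, n, n, d, d, g, g, n)
  "nnnd" → prefix "nnn" already present; 1 new (d)
  "nnnndndgd" → prefix "nnnnd" already present; 4 new (n, d, g, d)
  "nnnndnddnd" → prefix "nnnndnd" already present; 3 new (d, n, d)
  "ngnnnnd" → prefix "ngnnnnd" already present; 0 new (none)
  "ggdnn" → 5 new (g, g, d, n, n)
  "ngnnnnnnd" → prefix "ngnnnn" already present; 3 new (n, n, d)
  "nggdn" → prefix "ng" already present; 3 new (g, d, n)
  "gggnggngg" → prefix "gg" already present; 7 new (g, n, g, g, n, g, g)
  "nnnndnddgdn" → prefix "nnnndndd" already present; 3 new (g, d, n)
  "ggg" → prefix "ggg" already present; 0 new (none)
  "nnnnddgggg" → prefix "nnnnddgg" already present; 2 new (g, g)
Total nodes = 9 + 8 + 1 + 4 + 3 + 0 + 5 + 3 + 3 + 7 + 3 + 0 + 2 = 48

48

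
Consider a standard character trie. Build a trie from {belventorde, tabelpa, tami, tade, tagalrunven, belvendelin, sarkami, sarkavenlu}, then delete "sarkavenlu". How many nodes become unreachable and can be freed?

A node on "sarkavenlu"'s path can go only if nothing else ends at it or branches off below it.
The suffix "venlu" (5 nodes) is used only by "sarkavenlu"; the node for "sarka" still has the child "m", so pruning stops there.
Nodes removed: 5

5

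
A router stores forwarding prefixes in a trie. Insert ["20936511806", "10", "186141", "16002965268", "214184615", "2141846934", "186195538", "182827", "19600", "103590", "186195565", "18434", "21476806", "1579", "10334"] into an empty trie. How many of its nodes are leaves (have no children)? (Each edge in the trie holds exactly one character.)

14

A leaf is a node with no children — equivalently, the end of a word that is not a proper prefix of any other stored word.
Those words: "10334", "103590", "1579", "16002965268", "182827", "18434", "186141", "186195538", "186195565", "19600", "20936511806", "214184615", "2141846934", "21476806"
Leaf count: 14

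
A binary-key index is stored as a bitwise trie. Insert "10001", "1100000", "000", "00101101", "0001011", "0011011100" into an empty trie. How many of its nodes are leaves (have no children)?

A leaf is a node with no children — equivalently, the end of a word that is not a proper prefix of any other stored word.
Those words: "0001011", "00101101", "0011011100", "10001", "1100000"
Leaf count: 5

5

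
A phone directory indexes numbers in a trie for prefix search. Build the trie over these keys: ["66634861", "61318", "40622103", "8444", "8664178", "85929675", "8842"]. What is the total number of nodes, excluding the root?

40

Trie structure (* marks end of a word):
(root)
├─ 4
│  └─ 0
│     └─ 6
│        └─ 2
│           └─ 2
│              └─ 1
│                 └─ 0
│                    └─ 3 *
├─ 6
│  ├─ 1
│  │  └─ 3
│  │     └─ 1
│  │        └─ 8 *
│  └─ 6
│     └─ 6
│        └─ 3
│           └─ 4
│              └─ 8
│                 └─ 6
│                    └─ 1 *
└─ 8
   ├─ 4
   │  └─ 4
   │     └─ 4 *
   ├─ 5
   │  └─ 9
   │     └─ 2
   │        └─ 9
   │           └─ 6
   │              └─ 7
   │                 └─ 5 *
   ├─ 6
   │  └─ 6
   │     └─ 4
   │        └─ 1
   │           └─ 7
   │              └─ 8 *
   └─ 8
      └─ 4
         └─ 2 *
Counting every labelled node above: 40.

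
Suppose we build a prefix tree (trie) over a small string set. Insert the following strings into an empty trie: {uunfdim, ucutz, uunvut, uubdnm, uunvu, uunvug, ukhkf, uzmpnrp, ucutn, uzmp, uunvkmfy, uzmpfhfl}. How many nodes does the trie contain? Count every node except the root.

38

Trie structure (* marks end of a word):
(root)
└─ u
   ├─ c
   │  └─ u
   │     └─ t
   │        ├─ n *
   │        └─ z *
   ├─ k
   │  └─ h
   │     └─ k
   │        └─ f *
   ├─ u
   │  ├─ b
   │  │  └─ d
   │  │     └─ n
   │  │        └─ m *
   │  └─ n
   │     ├─ f
   │     │  └─ d
   │     │     └─ i
   │     │        └─ m *
   │     └─ v
   │        ├─ k
   │        │  └─ m
   │        │     └─ f
   │        │        └─ y *
   │        └─ u *
   │           ├─ g *
   │           └─ t *
   └─ z
      └─ m
         └─ p *
            ├─ f
            │  └─ h
            │     └─ f
            │        └─ l *
            └─ n
               └─ r
                  └─ p *
Counting every labelled node above: 38.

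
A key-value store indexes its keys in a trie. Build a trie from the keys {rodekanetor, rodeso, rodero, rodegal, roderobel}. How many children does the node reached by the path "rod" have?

1

Walk "rod" from the root, arriving at one node.
Characters that immediately follow "rod" among the stored strings: {e}.
That node has 1 child edge.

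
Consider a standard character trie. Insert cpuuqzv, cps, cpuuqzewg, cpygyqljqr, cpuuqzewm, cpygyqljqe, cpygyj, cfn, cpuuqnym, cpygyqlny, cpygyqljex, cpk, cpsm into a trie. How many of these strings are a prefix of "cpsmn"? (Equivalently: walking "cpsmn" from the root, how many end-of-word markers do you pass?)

2

Traverse "cpsmn" character by character; count nodes along the way that are marked as word ends.
Prefixes of the query that are stored words: "cps", "cpsm"
Count: 2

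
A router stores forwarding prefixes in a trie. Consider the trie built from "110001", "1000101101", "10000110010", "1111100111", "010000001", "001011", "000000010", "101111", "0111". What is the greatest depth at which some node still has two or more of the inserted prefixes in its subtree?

4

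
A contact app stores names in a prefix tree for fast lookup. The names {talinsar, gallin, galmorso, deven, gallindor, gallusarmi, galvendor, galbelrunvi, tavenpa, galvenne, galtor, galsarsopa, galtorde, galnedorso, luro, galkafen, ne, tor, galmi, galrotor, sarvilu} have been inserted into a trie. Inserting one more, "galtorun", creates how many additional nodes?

The longest prefix of "galtorun" already in the trie is "galtor" (length 6).
New nodes needed: |"galtorun"| − 6 = 8 − 6 = 2.

2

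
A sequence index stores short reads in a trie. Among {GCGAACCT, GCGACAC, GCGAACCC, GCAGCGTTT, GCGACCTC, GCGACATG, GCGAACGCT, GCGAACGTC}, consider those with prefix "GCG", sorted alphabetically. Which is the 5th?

GCGACAC

Words with prefix "GCG", in lexicographic order: "GCGAACCC", "GCGAACCT", "GCGAACGCT", "GCGAACGTC", "GCGACAC", "GCGACATG", "GCGACCTC"
The 5th is GCGACAC.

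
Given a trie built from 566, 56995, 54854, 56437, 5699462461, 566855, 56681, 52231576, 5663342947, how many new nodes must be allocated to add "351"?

3

"351" shares no prefix with any stored word, so all 3 characters open new nodes.
3 − 0 = 3 new nodes.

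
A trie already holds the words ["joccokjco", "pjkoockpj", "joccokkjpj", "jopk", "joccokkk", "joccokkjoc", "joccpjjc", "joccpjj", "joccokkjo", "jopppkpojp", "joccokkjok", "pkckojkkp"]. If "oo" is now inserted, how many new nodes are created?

2

Nothing in the trie begins with "o"; the whole of "oo" is new.
2 − 0 = 2 new nodes.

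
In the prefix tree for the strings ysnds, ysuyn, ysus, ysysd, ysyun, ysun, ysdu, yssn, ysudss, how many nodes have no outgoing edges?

9

A leaf is a node with no children — equivalently, the end of a word that is not a proper prefix of any other stored word.
Those words: "ysdu", "ysnds", "yssn", "ysudss", "ysun", "ysus", "ysuyn", "ysysd", "ysyun"
Leaf count: 9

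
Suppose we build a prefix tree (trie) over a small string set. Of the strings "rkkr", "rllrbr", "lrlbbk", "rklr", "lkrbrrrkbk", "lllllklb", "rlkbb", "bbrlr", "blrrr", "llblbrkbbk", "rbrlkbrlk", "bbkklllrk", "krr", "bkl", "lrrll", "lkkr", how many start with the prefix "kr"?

Walk to "kr"; the words in its subtree are exactly those with that prefix.
Matches: "krr"
Count: 1

1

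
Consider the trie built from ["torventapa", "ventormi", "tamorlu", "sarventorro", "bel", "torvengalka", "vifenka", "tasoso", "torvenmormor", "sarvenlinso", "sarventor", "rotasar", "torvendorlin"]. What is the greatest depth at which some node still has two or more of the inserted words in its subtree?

The deepest shared node is where two words last agree before diverging.
"sarventor" and "sarventorro" agree on "sarventor" (9 characters) before diverging; nothing deeper is shared.
Longest shared-prefix length: 9

9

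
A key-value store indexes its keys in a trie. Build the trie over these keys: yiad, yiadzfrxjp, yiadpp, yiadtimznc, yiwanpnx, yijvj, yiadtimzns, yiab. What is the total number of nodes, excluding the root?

29

Insert word by word; a character creates a node only if that edge doesn't already exist:
  "yiad" → 4 new (y, i, a, d)
  "yiadzfrxjp" → prefix "yiad" already present; 6 new (z, f, r, x, j, p)
  "yiadpp" → prefix "yiad" already present; 2 new (p, p)
  "yiadtimznc" → prefix "yiad" already present; 6 new (t, i, m, z, n, c)
  "yiwanpnx" → prefix "yi" already present; 6 new (w, a, n, p, n, x)
  "yijvj" → prefix "yi" already present; 3 new (j, v, j)
  "yiadtimzns" → prefix "yiadtimzn" already present; 1 new (s)
  "yiab" → prefix "yia" already present; 1 new (b)
Total nodes = 4 + 6 + 2 + 6 + 6 + 3 + 1 + 1 = 29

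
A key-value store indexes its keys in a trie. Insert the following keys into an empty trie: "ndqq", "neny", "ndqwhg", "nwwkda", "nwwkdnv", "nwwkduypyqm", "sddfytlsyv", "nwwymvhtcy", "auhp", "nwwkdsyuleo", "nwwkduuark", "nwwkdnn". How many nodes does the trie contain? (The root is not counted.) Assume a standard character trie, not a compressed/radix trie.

Insert word by word; a character creates a node only if that edge doesn't already exist:
  "ndqq" → 4 new (n, d, q, q)
  "neny" → prefix "n" already present; 3 new (e, n, y)
  "ndqwhg" → prefix "ndq" already present; 3 new (w, h, g)
  "nwwkda" → prefix "n" already present; 5 new (w, w, k, d, a)
  "nwwkdnv" → prefix "nwwkd" already present; 2 new (n, v)
  "nwwkduypyqm" → prefix "nwwkd" already present; 6 new (u, y, p, y, q, m)
  "sddfytlsyv" → 10 new (s, d, d, f, y, t, l, s, y, v)
  "nwwymvhtcy" → prefix "nww" already present; 7 new (y, m, v, h, t, c, y)
  "auhp" → 4 new (a, u, h, p)
  "nwwkdsyuleo" → prefix "nwwkd" already present; 6 new (s, y, u, l, e, o)
  "nwwkduuark" → prefix "nwwkdu" already present; 4 new (u, a, r, k)
  "nwwkdnn" → prefix "nwwkdn" already present; 1 new (n)
Total nodes = 4 + 3 + 3 + 5 + 2 + 6 + 10 + 7 + 4 + 6 + 4 + 1 = 55

55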